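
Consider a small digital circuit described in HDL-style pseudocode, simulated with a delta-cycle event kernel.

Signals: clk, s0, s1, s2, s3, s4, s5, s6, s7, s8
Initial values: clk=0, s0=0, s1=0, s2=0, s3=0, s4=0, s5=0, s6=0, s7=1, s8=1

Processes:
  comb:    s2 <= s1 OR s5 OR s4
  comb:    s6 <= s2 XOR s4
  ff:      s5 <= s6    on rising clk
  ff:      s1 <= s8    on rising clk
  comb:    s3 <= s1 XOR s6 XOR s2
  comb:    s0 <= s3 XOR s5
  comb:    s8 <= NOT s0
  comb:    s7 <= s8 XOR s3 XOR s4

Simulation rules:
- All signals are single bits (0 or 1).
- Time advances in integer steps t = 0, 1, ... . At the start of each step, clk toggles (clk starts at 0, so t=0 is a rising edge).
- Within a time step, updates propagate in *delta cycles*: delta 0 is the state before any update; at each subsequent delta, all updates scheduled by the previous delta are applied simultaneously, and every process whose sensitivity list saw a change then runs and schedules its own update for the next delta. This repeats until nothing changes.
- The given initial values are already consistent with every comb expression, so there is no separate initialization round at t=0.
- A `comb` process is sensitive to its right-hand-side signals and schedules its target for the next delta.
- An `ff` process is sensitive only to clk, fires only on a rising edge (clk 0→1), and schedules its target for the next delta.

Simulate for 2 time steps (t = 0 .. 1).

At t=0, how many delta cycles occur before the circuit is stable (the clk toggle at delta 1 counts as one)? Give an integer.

t0.Δ0 s8=1 s7=1 s2=0 s1=0 s5=0 clk=0 s6=0 s4=0 s3=0 s0=0
t0.Δ1 s8=1 s7=1 s2=0 s1=0 s5=0 clk=1 s6=0 s4=0 s3=0 s0=0
t0.Δ2 s8=1 s7=1 s2=0 s1=1 s5=0 clk=1 s6=0 s4=0 s3=0 s0=0
t0.Δ3 s8=1 s7=1 s2=1 s1=1 s5=0 clk=1 s6=0 s4=0 s3=1 s0=0
t0.Δ4 s8=1 s7=0 s2=1 s1=1 s5=0 clk=1 s6=1 s4=0 s3=0 s0=1
t0.Δ5 s8=0 s7=1 s2=1 s1=1 s5=0 clk=1 s6=1 s4=0 s3=1 s0=0
t0.Δ6 s8=1 s7=1 s2=1 s1=1 s5=0 clk=1 s6=1 s4=0 s3=1 s0=1
t0.Δ7 s8=0 s7=0 s2=1 s1=1 s5=0 clk=1 s6=1 s4=0 s3=1 s0=1
t0.Δ8 s8=0 s7=1 s2=1 s1=1 s5=0 clk=1 s6=1 s4=0 s3=1 s0=1
t1.Δ0 s8=0 s7=1 s2=1 s1=1 s5=0 clk=1 s6=1 s4=0 s3=1 s0=1
t1.Δ1 s8=0 s7=1 s2=1 s1=1 s5=0 clk=0 s6=1 s4=0 s3=1 s0=1

8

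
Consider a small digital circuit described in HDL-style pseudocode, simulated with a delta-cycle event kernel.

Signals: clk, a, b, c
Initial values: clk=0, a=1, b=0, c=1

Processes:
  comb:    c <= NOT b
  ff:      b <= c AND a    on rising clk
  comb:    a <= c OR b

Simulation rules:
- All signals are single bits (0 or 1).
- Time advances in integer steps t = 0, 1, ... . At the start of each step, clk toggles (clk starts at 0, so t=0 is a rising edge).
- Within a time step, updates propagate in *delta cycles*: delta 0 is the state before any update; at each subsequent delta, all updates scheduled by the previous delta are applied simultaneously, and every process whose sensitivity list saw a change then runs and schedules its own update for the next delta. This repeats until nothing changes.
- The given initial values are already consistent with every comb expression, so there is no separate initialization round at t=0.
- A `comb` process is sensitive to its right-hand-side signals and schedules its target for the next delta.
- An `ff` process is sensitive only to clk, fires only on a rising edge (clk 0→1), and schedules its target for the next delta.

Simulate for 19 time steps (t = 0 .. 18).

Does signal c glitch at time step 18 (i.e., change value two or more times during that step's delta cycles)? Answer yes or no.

no

t0.Δ0 c=1 a=1 clk=0 b=0
t0.Δ1 c=1 a=1 clk=1 b=0
t0.Δ2 c=1 a=1 clk=1 b=1
t0.Δ3 c=0 a=1 clk=1 b=1
t1.Δ0 c=0 a=1 clk=1 b=1
t1.Δ1 c=0 a=1 clk=0 b=1
t2.Δ0 c=0 a=1 clk=0 b=1
t2.Δ1 c=0 a=1 clk=1 b=1
t2.Δ2 c=0 a=1 clk=1 b=0
t2.Δ3 c=1 a=0 clk=1 b=0
t2.Δ4 c=1 a=1 clk=1 b=0
t3.Δ0 c=1 a=1 clk=1 b=0
t3.Δ1 c=1 a=1 clk=0 b=0
t4.Δ0 c=1 a=1 clk=0 b=0
t4.Δ1 c=1 a=1 clk=1 b=0
t4.Δ2 c=1 a=1 clk=1 b=1
t4.Δ3 c=0 a=1 clk=1 b=1
t5.Δ0 c=0 a=1 clk=1 b=1
t5.Δ1 c=0 a=1 clk=0 b=1
t6.Δ0 c=0 a=1 clk=0 b=1
t6.Δ1 c=0 a=1 clk=1 b=1
t6.Δ2 c=0 a=1 clk=1 b=0
t6.Δ3 c=1 a=0 clk=1 b=0
t6.Δ4 c=1 a=1 clk=1 b=0
t7.Δ0 c=1 a=1 clk=1 b=0
t7.Δ1 c=1 a=1 clk=0 b=0
t8.Δ0 c=1 a=1 clk=0 b=0
t8.Δ1 c=1 a=1 clk=1 b=0
t8.Δ2 c=1 a=1 clk=1 b=1
t8.Δ3 c=0 a=1 clk=1 b=1
t9.Δ0 c=0 a=1 clk=1 b=1
t9.Δ1 c=0 a=1 clk=0 b=1
t10.Δ0 c=0 a=1 clk=0 b=1
t10.Δ1 c=0 a=1 clk=1 b=1
t10.Δ2 c=0 a=1 clk=1 b=0
t10.Δ3 c=1 a=0 clk=1 b=0
t10.Δ4 c=1 a=1 clk=1 b=0
t11.Δ0 c=1 a=1 clk=1 b=0
t11.Δ1 c=1 a=1 clk=0 b=0
t12.Δ0 c=1 a=1 clk=0 b=0
t12.Δ1 c=1 a=1 clk=1 b=0
t12.Δ2 c=1 a=1 clk=1 b=1
t12.Δ3 c=0 a=1 clk=1 b=1
t13.Δ0 c=0 a=1 clk=1 b=1
t13.Δ1 c=0 a=1 clk=0 b=1
t14.Δ0 c=0 a=1 clk=0 b=1
t14.Δ1 c=0 a=1 clk=1 b=1
t14.Δ2 c=0 a=1 clk=1 b=0
t14.Δ3 c=1 a=0 clk=1 b=0
t14.Δ4 c=1 a=1 clk=1 b=0
t15.Δ0 c=1 a=1 clk=1 b=0
t15.Δ1 c=1 a=1 clk=0 b=0
t16.Δ0 c=1 a=1 clk=0 b=0
t16.Δ1 c=1 a=1 clk=1 b=0
t16.Δ2 c=1 a=1 clk=1 b=1
t16.Δ3 c=0 a=1 clk=1 b=1
t17.Δ0 c=0 a=1 clk=1 b=1
t17.Δ1 c=0 a=1 clk=0 b=1
t18.Δ0 c=0 a=1 clk=0 b=1
t18.Δ1 c=0 a=1 clk=1 b=1
t18.Δ2 c=0 a=1 clk=1 b=0
t18.Δ3 c=1 a=0 clk=1 b=0
t18.Δ4 c=1 a=1 clk=1 b=0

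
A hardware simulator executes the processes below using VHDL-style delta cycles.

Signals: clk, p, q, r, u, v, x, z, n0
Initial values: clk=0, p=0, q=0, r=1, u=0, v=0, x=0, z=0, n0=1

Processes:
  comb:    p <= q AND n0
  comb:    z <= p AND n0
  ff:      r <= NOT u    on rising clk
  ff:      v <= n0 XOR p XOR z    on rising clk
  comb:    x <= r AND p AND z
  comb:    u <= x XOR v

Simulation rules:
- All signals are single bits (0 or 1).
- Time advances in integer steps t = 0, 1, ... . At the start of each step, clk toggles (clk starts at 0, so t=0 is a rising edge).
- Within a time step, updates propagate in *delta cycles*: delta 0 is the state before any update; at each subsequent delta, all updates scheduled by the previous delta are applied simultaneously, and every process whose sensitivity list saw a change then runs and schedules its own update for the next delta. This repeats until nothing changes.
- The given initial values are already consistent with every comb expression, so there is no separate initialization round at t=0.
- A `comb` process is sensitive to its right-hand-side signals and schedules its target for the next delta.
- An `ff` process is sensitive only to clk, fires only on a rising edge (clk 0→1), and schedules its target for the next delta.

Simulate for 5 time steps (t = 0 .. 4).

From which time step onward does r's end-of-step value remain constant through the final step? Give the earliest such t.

t0.Δ0 n0=1 r=1 p=0 v=0 u=0 q=0 z=0 x=0 clk=0
t0.Δ1 n0=1 r=1 p=0 v=0 u=0 q=0 z=0 x=0 clk=1
t0.Δ2 n0=1 r=1 p=0 v=1 u=0 q=0 z=0 x=0 clk=1
t0.Δ3 n0=1 r=1 p=0 v=1 u=1 q=0 z=0 x=0 clk=1
t1.Δ0 n0=1 r=1 p=0 v=1 u=1 q=0 z=0 x=0 clk=1
t1.Δ1 n0=1 r=1 p=0 v=1 u=1 q=0 z=0 x=0 clk=0
t2.Δ0 n0=1 r=1 p=0 v=1 u=1 q=0 z=0 x=0 clk=0
t2.Δ1 n0=1 r=1 p=0 v=1 u=1 q=0 z=0 x=0 clk=1
t2.Δ2 n0=1 r=0 p=0 v=1 u=1 q=0 z=0 x=0 clk=1
t3.Δ0 n0=1 r=0 p=0 v=1 u=1 q=0 z=0 x=0 clk=1
t3.Δ1 n0=1 r=0 p=0 v=1 u=1 q=0 z=0 x=0 clk=0
t4.Δ0 n0=1 r=0 p=0 v=1 u=1 q=0 z=0 x=0 clk=0
t4.Δ1 n0=1 r=0 p=0 v=1 u=1 q=0 z=0 x=0 clk=1

2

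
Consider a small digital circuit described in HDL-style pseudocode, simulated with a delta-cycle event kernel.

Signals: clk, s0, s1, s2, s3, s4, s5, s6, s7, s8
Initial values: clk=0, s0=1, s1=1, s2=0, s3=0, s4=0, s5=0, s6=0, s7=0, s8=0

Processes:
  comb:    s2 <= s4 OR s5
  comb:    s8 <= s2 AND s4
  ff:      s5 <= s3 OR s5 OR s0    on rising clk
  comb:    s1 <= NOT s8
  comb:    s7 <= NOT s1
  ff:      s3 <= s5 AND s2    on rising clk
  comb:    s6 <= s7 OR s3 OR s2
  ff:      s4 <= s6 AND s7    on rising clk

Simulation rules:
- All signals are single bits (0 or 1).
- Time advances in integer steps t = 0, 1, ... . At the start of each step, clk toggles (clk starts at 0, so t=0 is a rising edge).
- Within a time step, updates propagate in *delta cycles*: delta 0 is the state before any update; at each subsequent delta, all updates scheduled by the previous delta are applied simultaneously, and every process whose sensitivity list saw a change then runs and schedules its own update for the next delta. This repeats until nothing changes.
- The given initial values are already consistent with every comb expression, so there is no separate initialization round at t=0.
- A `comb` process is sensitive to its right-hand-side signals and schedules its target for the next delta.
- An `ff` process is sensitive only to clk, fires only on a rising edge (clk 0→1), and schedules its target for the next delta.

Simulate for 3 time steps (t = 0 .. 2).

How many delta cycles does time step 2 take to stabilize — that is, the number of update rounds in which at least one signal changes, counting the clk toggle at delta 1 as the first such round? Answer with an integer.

2

[bits: s7,s4,s8,s0,s1,s3,s2,clk,s5,s6]
t=0: Δ0=0001100000 Δ1=0001100100 Δ2=0001100110 Δ3=0001101110 Δ4=0001101111 | 4Δ
t=1: Δ0=0001101111 Δ1=0001101011 | 1Δ
t=2: Δ0=0001101011 Δ1=0001101111 Δ2=0001111111 | 2Δ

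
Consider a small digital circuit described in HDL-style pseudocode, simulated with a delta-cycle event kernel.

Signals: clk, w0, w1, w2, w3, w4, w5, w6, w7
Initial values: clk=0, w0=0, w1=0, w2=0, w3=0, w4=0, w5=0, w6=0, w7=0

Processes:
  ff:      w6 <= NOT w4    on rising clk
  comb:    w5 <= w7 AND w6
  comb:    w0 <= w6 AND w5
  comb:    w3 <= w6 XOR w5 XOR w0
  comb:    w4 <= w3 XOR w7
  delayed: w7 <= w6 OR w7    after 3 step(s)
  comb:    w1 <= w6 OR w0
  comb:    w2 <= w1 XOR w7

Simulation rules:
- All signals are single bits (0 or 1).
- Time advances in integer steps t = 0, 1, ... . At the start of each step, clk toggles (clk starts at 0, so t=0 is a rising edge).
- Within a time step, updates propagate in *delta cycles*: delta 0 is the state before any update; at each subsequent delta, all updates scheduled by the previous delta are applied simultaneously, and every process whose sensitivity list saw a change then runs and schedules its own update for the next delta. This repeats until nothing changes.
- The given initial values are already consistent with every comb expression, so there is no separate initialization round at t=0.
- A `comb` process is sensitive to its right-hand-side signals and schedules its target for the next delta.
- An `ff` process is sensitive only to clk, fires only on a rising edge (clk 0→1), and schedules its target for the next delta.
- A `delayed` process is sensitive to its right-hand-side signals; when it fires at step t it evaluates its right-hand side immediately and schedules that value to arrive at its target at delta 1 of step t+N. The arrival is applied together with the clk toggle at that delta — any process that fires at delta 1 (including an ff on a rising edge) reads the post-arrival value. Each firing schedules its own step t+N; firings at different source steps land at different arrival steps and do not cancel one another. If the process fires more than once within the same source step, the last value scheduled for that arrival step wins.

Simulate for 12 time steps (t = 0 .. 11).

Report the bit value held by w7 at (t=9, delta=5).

[bits: w0,w7,w1,w4,w6,clk,w2,w3,w5]
t=0: Δ0=000000000 Δ1=000001000 Δ2=000011000 Δ3=001011010 Δ4=001111110 | 4Δ
t=1: Δ0=001111110 Δ1=001110110 | 1Δ
t=2: Δ0=001110110 Δ1=001111110 Δ2=001101110 Δ3=000101100 Δ4=000001000 | 4Δ
t=3: Δ0=000001000 Δ1=010000000 Δ2=010100100 | 2Δ
t=4: Δ0=010100100 Δ1=010101100 | 1Δ
t=5: Δ0=010101100 Δ1=000100100 Δ2=000000000 | 2Δ
t=6: Δ0=000000000 Δ1=010001000 Δ2=010111100 Δ3=011111111 Δ4=111011001 Δ5=111111011 Δ6=111011011 | 6Δ
t=7: Δ0=111011011 Δ1=111010011 | 1Δ
t=8: Δ0=111010011 Δ1=101011011 Δ2=101111110 Δ3=001111100 Δ4=001011110 Δ5=001111110 | 5Δ
t=9: Δ0=001111110 Δ1=011110110 Δ2=011010011 Δ3=111010001 Δ4=111110011 Δ5=111010011 | 5Δ
t=10: Δ0=111010011 Δ1=111011011 | 1Δ
t=11: Δ0=111011011 Δ1=111010011 | 1Δ

1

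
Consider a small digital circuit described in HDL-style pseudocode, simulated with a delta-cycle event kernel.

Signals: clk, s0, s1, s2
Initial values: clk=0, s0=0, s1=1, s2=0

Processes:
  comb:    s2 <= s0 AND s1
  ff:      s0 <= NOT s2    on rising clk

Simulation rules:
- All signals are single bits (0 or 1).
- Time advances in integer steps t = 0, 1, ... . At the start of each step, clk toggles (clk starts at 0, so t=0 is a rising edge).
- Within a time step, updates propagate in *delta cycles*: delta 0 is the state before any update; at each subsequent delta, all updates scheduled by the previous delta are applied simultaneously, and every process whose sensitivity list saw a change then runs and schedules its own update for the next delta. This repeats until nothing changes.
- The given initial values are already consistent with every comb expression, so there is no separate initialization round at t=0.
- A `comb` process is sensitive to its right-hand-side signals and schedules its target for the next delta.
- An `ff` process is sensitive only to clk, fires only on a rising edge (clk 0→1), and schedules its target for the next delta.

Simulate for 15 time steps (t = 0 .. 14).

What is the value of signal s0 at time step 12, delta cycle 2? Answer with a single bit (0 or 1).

[bits: s2,s0,s1,clk]
t=0: Δ0=0010 Δ1=0011 Δ2=0111 Δ3=1111 | 3Δ
t=1: Δ0=1111 Δ1=1110 | 1Δ
t=2: Δ0=1110 Δ1=1111 Δ2=1011 Δ3=0011 | 3Δ
t=3: Δ0=0011 Δ1=0010 | 1Δ
t=4: Δ0=0010 Δ1=0011 Δ2=0111 Δ3=1111 | 3Δ
t=5: Δ0=1111 Δ1=1110 | 1Δ
t=6: Δ0=1110 Δ1=1111 Δ2=1011 Δ3=0011 | 3Δ
t=7: Δ0=0011 Δ1=0010 | 1Δ
t=8: Δ0=0010 Δ1=0011 Δ2=0111 Δ3=1111 | 3Δ
t=9: Δ0=1111 Δ1=1110 | 1Δ
t=10: Δ0=1110 Δ1=1111 Δ2=1011 Δ3=0011 | 3Δ
t=11: Δ0=0011 Δ1=0010 | 1Δ
t=12: Δ0=0010 Δ1=0011 Δ2=0111 Δ3=1111 | 3Δ
t=13: Δ0=1111 Δ1=1110 | 1Δ
t=14: Δ0=1110 Δ1=1111 Δ2=1011 Δ3=0011 | 3Δ

1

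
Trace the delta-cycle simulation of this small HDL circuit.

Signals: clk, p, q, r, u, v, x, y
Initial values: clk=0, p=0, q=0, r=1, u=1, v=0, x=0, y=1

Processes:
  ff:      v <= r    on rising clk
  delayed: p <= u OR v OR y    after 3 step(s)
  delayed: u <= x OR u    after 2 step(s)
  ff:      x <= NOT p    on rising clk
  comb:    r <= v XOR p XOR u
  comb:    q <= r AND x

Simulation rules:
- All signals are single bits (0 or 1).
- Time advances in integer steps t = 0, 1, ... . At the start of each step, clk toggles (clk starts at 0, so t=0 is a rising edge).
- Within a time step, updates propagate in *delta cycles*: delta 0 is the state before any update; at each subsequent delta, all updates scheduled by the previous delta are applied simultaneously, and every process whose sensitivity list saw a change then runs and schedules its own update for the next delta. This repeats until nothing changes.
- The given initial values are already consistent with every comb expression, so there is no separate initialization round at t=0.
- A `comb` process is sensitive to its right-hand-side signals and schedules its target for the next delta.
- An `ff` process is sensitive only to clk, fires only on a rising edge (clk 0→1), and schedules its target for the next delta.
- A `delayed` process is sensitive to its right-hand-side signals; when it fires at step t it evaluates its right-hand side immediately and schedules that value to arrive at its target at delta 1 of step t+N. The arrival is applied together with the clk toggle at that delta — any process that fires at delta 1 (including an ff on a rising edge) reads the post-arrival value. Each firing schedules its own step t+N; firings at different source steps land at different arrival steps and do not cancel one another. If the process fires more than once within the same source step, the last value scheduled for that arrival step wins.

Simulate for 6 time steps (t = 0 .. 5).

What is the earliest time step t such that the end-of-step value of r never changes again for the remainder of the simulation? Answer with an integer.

3

t0.Δ0 p=0 y=1 r=1 x=0 q=0 v=0 u=1 clk=0
t0.Δ1 p=0 y=1 r=1 x=0 q=0 v=0 u=1 clk=1
t0.Δ2 p=0 y=1 r=1 x=1 q=0 v=1 u=1 clk=1
t0.Δ3 p=0 y=1 r=0 x=1 q=1 v=1 u=1 clk=1
t0.Δ4 p=0 y=1 r=0 x=1 q=0 v=1 u=1 clk=1
t1.Δ0 p=0 y=1 r=0 x=1 q=0 v=1 u=1 clk=1
t1.Δ1 p=0 y=1 r=0 x=1 q=0 v=1 u=1 clk=0
t2.Δ0 p=0 y=1 r=0 x=1 q=0 v=1 u=1 clk=0
t2.Δ1 p=0 y=1 r=0 x=1 q=0 v=1 u=1 clk=1
t2.Δ2 p=0 y=1 r=0 x=1 q=0 v=0 u=1 clk=1
t2.Δ3 p=0 y=1 r=1 x=1 q=0 v=0 u=1 clk=1
t2.Δ4 p=0 y=1 r=1 x=1 q=1 v=0 u=1 clk=1
t3.Δ0 p=0 y=1 r=1 x=1 q=1 v=0 u=1 clk=1
t3.Δ1 p=1 y=1 r=1 x=1 q=1 v=0 u=1 clk=0
t3.Δ2 p=1 y=1 r=0 x=1 q=1 v=0 u=1 clk=0
t3.Δ3 p=1 y=1 r=0 x=1 q=0 v=0 u=1 clk=0
t4.Δ0 p=1 y=1 r=0 x=1 q=0 v=0 u=1 clk=0
t4.Δ1 p=1 y=1 r=0 x=1 q=0 v=0 u=1 clk=1
t4.Δ2 p=1 y=1 r=0 x=0 q=0 v=0 u=1 clk=1
t5.Δ0 p=1 y=1 r=0 x=0 q=0 v=0 u=1 clk=1
t5.Δ1 p=1 y=1 r=0 x=0 q=0 v=0 u=1 clk=0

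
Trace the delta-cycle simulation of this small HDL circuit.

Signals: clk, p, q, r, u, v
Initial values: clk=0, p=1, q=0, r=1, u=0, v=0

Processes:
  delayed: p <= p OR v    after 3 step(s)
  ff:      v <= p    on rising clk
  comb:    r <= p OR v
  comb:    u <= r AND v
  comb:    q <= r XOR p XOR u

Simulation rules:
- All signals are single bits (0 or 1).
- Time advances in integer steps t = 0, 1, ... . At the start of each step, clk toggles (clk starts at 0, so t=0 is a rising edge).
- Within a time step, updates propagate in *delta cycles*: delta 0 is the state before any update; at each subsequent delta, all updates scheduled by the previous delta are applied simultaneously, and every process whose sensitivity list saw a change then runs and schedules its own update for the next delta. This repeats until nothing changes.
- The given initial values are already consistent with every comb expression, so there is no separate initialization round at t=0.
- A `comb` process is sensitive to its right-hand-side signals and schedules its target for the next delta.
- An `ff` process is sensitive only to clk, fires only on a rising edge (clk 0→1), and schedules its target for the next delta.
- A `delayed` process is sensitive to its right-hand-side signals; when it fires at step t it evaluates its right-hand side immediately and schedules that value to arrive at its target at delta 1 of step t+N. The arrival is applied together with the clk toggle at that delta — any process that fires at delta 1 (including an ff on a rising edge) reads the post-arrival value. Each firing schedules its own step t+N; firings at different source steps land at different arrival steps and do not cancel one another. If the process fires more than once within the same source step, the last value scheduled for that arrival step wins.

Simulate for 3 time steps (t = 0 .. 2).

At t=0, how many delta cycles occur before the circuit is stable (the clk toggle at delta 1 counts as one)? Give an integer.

t0.Δ0 q=0 p=1 v=0 clk=0 r=1 u=0
t0.Δ1 q=0 p=1 v=0 clk=1 r=1 u=0
t0.Δ2 q=0 p=1 v=1 clk=1 r=1 u=0
t0.Δ3 q=0 p=1 v=1 clk=1 r=1 u=1
t0.Δ4 q=1 p=1 v=1 clk=1 r=1 u=1
t1.Δ0 q=1 p=1 v=1 clk=1 r=1 u=1
t1.Δ1 q=1 p=1 v=1 clk=0 r=1 u=1
t2.Δ0 q=1 p=1 v=1 clk=0 r=1 u=1
t2.Δ1 q=1 p=1 v=1 clk=1 r=1 u=1

4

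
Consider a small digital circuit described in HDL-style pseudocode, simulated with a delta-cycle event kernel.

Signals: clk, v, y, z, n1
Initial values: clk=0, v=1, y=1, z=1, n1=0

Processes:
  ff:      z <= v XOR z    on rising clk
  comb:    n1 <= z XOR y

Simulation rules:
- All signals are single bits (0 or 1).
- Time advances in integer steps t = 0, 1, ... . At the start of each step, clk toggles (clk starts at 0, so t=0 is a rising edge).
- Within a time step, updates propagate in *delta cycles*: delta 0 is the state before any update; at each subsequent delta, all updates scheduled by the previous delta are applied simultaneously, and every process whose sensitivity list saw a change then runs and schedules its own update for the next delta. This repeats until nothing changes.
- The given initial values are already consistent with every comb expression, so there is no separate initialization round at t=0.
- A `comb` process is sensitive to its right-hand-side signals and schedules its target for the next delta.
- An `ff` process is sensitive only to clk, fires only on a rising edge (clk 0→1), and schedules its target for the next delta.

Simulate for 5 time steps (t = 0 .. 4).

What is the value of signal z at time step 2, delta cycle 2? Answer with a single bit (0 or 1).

[bits: n1,clk,z,y,v]
t=0: Δ0=00111 Δ1=01111 Δ2=01011 Δ3=11011 | 3Δ
t=1: Δ0=11011 Δ1=10011 | 1Δ
t=2: Δ0=10011 Δ1=11011 Δ2=11111 Δ3=01111 | 3Δ
t=3: Δ0=01111 Δ1=00111 | 1Δ
t=4: Δ0=00111 Δ1=01111 Δ2=01011 Δ3=11011 | 3Δ

1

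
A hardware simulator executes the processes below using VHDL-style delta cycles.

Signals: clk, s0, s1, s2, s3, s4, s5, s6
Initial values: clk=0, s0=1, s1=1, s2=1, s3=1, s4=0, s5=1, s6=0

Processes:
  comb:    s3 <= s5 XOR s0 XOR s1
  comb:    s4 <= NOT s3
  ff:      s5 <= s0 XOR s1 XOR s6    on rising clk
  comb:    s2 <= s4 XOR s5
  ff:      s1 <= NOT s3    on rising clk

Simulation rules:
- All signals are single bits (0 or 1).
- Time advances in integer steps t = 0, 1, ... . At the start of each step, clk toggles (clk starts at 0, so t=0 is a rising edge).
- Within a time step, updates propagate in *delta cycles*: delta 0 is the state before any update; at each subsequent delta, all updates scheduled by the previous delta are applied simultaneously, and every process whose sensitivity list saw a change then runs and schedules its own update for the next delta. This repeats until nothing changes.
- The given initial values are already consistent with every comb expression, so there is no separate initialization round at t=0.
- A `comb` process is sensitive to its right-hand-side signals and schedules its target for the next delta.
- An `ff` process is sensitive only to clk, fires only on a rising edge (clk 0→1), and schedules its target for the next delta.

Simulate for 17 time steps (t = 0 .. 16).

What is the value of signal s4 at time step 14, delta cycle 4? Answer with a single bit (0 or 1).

t=0 Δ0: s2=1 s3=1 s1=1 clk=0 s5=1 s4=0 s0=1 s6=0
  Δ1: clk:0→1
  Δ2: s1:1→0, s5:1→0
  Δ3: s2:1→0
  (3Δ to stable)
t=1 Δ0: s2=0 s3=1 s1=0 clk=1 s5=0 s4=0 s0=1 s6=0
  Δ1: clk:1→0
  (1Δ to stable)
t=2 Δ0: s2=0 s3=1 s1=0 clk=0 s5=0 s4=0 s0=1 s6=0
  Δ1: clk:0→1
  Δ2: s5:0→1
  Δ3: s2:0→1, s3:1→0
  Δ4: s4:0→1
  Δ5: s2:1→0
  (5Δ to stable)
t=3 Δ0: s2=0 s3=0 s1=0 clk=1 s5=1 s4=1 s0=1 s6=0
  Δ1: clk:1→0
  (1Δ to stable)
t=4 Δ0: s2=0 s3=0 s1=0 clk=0 s5=1 s4=1 s0=1 s6=0
  Δ1: clk:0→1
  Δ2: s1:0→1
  Δ3: s3:0→1
  Δ4: s4:1→0
  Δ5: s2:0→1
  (5Δ to stable)
t=5 Δ0: s2=1 s3=1 s1=1 clk=1 s5=1 s4=0 s0=1 s6=0
  Δ1: clk:1→0
  (1Δ to stable)
t=6 Δ0: s2=1 s3=1 s1=1 clk=0 s5=1 s4=0 s0=1 s6=0
  Δ1: clk:0→1
  Δ2: s1:1→0, s5:1→0
  Δ3: s2:1→0
  (3Δ to stable)
t=7 Δ0: s2=0 s3=1 s1=0 clk=1 s5=0 s4=0 s0=1 s6=0
  Δ1: clk:1→0
  (1Δ to stable)
t=8 Δ0: s2=0 s3=1 s1=0 clk=0 s5=0 s4=0 s0=1 s6=0
  Δ1: clk:0→1
  Δ2: s5:0→1
  Δ3: s2:0→1, s3:1→0
  Δ4: s4:0→1
  Δ5: s2:1→0
  (5Δ to stable)
t=9 Δ0: s2=0 s3=0 s1=0 clk=1 s5=1 s4=1 s0=1 s6=0
  Δ1: clk:1→0
  (1Δ to stable)
t=10 Δ0: s2=0 s3=0 s1=0 clk=0 s5=1 s4=1 s0=1 s6=0
  Δ1: clk:0→1
  Δ2: s1:0→1
  Δ3: s3:0→1
  Δ4: s4:1→0
  Δ5: s2:0→1
  (5Δ to stable)
t=11 Δ0: s2=1 s3=1 s1=1 clk=1 s5=1 s4=0 s0=1 s6=0
  Δ1: clk:1→0
  (1Δ to stable)
t=12 Δ0: s2=1 s3=1 s1=1 clk=0 s5=1 s4=0 s0=1 s6=0
  Δ1: clk:0→1
  Δ2: s1:1→0, s5:1→0
  Δ3: s2:1→0
  (3Δ to stable)
t=13 Δ0: s2=0 s3=1 s1=0 clk=1 s5=0 s4=0 s0=1 s6=0
  Δ1: clk:1→0
  (1Δ to stable)
t=14 Δ0: s2=0 s3=1 s1=0 clk=0 s5=0 s4=0 s0=1 s6=0
  Δ1: clk:0→1
  Δ2: s5:0→1
  Δ3: s2:0→1, s3:1→0
  Δ4: s4:0→1
  Δ5: s2:1→0
  (5Δ to stable)
t=15 Δ0: s2=0 s3=0 s1=0 clk=1 s5=1 s4=1 s0=1 s6=0
  Δ1: clk:1→0
  (1Δ to stable)
t=16 Δ0: s2=0 s3=0 s1=0 clk=0 s5=1 s4=1 s0=1 s6=0
  Δ1: clk:0→1
  Δ2: s1:0→1
  Δ3: s3:0→1
  Δ4: s4:1→0
  Δ5: s2:0→1
  (5Δ to stable)

1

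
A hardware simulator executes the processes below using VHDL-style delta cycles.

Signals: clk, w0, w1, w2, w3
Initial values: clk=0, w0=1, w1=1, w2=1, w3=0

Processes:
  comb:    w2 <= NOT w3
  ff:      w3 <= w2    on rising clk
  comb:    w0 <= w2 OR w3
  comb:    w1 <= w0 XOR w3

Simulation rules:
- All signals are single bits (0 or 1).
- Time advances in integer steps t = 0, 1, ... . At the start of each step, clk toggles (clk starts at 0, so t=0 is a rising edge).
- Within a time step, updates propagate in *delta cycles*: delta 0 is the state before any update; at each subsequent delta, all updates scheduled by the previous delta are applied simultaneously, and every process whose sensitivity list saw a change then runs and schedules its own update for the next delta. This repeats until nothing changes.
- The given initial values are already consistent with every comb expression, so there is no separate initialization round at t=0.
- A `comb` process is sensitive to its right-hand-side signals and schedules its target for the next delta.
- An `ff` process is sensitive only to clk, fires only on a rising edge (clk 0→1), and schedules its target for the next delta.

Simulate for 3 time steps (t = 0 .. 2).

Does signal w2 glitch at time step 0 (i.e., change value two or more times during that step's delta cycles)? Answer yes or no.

t=0 Δ0: w3=0 w0=1 w2=1 w1=1 clk=0
  Δ1: clk:0→1
  Δ2: w3:0→1
  Δ3: w2:1→0, w1:1→0
  (3Δ to stable)
t=1 Δ0: w3=1 w0=1 w2=0 w1=0 clk=1
  Δ1: clk:1→0
  (1Δ to stable)
t=2 Δ0: w3=1 w0=1 w2=0 w1=0 clk=0
  Δ1: clk:0→1
  Δ2: w3:1→0
  Δ3: w0:1→0, w2:0→1, w1:0→1
  Δ4: w0:0→1, w1:1→0
  Δ5: w1:0→1
  (5Δ to stable)

no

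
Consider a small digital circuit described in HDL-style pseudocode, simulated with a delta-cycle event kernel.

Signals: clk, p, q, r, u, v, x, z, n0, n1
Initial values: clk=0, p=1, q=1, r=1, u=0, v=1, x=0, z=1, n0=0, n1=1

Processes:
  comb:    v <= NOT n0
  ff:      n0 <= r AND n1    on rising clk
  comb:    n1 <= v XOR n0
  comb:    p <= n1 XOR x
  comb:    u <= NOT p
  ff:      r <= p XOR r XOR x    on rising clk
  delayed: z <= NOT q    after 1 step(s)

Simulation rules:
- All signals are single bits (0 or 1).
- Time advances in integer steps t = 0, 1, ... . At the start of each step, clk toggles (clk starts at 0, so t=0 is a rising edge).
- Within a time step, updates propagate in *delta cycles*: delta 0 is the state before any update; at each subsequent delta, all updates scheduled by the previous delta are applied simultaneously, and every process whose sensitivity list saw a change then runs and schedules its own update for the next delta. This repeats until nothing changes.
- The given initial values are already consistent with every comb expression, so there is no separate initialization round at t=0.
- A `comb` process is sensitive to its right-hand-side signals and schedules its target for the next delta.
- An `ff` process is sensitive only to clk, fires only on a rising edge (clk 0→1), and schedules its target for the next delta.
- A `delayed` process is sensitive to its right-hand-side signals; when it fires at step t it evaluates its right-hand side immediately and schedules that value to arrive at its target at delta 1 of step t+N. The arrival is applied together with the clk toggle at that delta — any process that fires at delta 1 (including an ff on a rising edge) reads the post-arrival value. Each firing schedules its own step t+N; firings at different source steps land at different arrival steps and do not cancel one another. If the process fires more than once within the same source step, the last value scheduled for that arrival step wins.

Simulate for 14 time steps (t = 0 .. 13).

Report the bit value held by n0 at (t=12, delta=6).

[bits: q,x,n0,u,n1,r,z,clk,p,v]
t=0: Δ0=1000111011 Δ1=1000111111 Δ2=1010101111 Δ3=1010001110 Δ4=1010101100 Δ5=1011101110 Δ6=1010101110 | 6Δ
t=1: Δ0=1010101110 Δ1=1010101010 | 1Δ
t=2: Δ0=1010101010 Δ1=1010101110 Δ2=1000111110 Δ3=1000011111 Δ4=1000111101 Δ5=1001111111 Δ6=1000111111 | 6Δ
t=3: Δ0=1000111111 Δ1=1000111011 | 1Δ
t=4: Δ0=1000111011 Δ1=1000111111 Δ2=1010101111 Δ3=1010001110 Δ4=1010101100 Δ5=1011101110 Δ6=1010101110 | 6Δ
t=5: Δ0=1010101110 Δ1=1010101010 | 1Δ
t=6: Δ0=1010101010 Δ1=1010101110 Δ2=1000111110 Δ3=1000011111 Δ4=1000111101 Δ5=1001111111 Δ6=1000111111 | 6Δ
t=7: Δ0=1000111111 Δ1=1000111011 | 1Δ
t=8: Δ0=1000111011 Δ1=1000111111 Δ2=1010101111 Δ3=1010001110 Δ4=1010101100 Δ5=1011101110 Δ6=1010101110 | 6Δ
t=9: Δ0=1010101110 Δ1=1010101010 | 1Δ
t=10: Δ0=1010101010 Δ1=1010101110 Δ2=1000111110 Δ3=1000011111 Δ4=1000111101 Δ5=1001111111 Δ6=1000111111 | 6Δ
t=11: Δ0=1000111111 Δ1=1000111011 | 1Δ
t=12: Δ0=1000111011 Δ1=1000111111 Δ2=1010101111 Δ3=1010001110 Δ4=1010101100 Δ5=1011101110 Δ6=1010101110 | 6Δ
t=13: Δ0=1010101110 Δ1=1010101010 | 1Δ

1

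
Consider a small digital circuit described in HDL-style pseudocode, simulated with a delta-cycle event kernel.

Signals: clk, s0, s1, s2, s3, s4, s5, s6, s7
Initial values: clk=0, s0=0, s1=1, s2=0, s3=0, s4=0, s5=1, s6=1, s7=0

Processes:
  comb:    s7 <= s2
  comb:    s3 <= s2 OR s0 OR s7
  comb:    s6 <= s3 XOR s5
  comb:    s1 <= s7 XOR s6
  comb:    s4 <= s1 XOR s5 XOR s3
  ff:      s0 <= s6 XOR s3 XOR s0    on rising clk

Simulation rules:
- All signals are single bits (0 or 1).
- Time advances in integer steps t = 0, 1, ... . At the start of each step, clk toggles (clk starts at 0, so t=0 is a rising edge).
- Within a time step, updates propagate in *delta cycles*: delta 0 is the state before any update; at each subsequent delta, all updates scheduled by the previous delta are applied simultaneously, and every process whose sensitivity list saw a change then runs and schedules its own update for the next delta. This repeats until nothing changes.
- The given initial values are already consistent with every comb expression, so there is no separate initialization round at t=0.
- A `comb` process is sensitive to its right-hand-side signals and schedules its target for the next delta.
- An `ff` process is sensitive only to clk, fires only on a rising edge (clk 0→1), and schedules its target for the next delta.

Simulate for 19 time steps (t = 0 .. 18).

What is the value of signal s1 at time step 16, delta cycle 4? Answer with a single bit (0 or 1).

1

[bits: s0,s7,s5,s6,s4,s1,s2,clk,s3]
t=0: Δ0=001101000 Δ1=001101010 Δ2=101101010 Δ3=101101011 Δ4=101011011 Δ5=101010011 Δ6=101000011 | 6Δ
t=1: Δ0=101000011 Δ1=101000001 | 1Δ
t=2: Δ0=101000001 Δ1=101000011 Δ2=001000011 Δ3=001000010 Δ4=001110010 Δ5=001111010 Δ6=001101010 | 6Δ
t=3: Δ0=001101010 Δ1=001101000 | 1Δ
t=4: Δ0=001101000 Δ1=001101010 Δ2=101101010 Δ3=101101011 Δ4=101011011 Δ5=101010011 Δ6=101000011 | 6Δ
t=5: Δ0=101000011 Δ1=101000001 | 1Δ
t=6: Δ0=101000001 Δ1=101000011 Δ2=001000011 Δ3=001000010 Δ4=001110010 Δ5=001111010 Δ6=001101010 | 6Δ
t=7: Δ0=001101010 Δ1=001101000 | 1Δ
t=8: Δ0=001101000 Δ1=001101010 Δ2=101101010 Δ3=101101011 Δ4=101011011 Δ5=101010011 Δ6=101000011 | 6Δ
t=9: Δ0=101000011 Δ1=101000001 | 1Δ
t=10: Δ0=101000001 Δ1=101000011 Δ2=001000011 Δ3=001000010 Δ4=001110010 Δ5=001111010 Δ6=001101010 | 6Δ
t=11: Δ0=001101010 Δ1=001101000 | 1Δ
t=12: Δ0=001101000 Δ1=001101010 Δ2=101101010 Δ3=101101011 Δ4=101011011 Δ5=101010011 Δ6=101000011 | 6Δ
t=13: Δ0=101000011 Δ1=101000001 | 1Δ
t=14: Δ0=101000001 Δ1=101000011 Δ2=001000011 Δ3=001000010 Δ4=001110010 Δ5=001111010 Δ6=001101010 | 6Δ
t=15: Δ0=001101010 Δ1=001101000 | 1Δ
t=16: Δ0=001101000 Δ1=001101010 Δ2=101101010 Δ3=101101011 Δ4=101011011 Δ5=101010011 Δ6=101000011 | 6Δ
t=17: Δ0=101000011 Δ1=101000001 | 1Δ
t=18: Δ0=101000001 Δ1=101000011 Δ2=001000011 Δ3=001000010 Δ4=001110010 Δ5=001111010 Δ6=001101010 | 6Δ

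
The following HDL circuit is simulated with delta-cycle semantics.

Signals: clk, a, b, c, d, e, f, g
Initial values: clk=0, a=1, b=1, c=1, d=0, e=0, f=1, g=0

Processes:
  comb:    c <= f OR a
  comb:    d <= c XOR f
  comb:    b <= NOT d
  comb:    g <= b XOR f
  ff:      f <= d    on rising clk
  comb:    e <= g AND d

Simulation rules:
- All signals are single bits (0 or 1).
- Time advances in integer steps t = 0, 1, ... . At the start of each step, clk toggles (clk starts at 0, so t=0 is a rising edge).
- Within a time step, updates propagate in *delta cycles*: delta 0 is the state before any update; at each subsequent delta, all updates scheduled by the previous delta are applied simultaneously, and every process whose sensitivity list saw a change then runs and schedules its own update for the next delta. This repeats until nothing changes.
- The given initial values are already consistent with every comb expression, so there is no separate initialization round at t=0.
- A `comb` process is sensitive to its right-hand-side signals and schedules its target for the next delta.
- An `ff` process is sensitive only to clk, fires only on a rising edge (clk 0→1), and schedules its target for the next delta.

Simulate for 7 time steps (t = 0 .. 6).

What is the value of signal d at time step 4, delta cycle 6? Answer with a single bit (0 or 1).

t0.Δ0 e=0 b=1 a=1 c=1 f=1 d=0 clk=0 g=0
t0.Δ1 e=0 b=1 a=1 c=1 f=1 d=0 clk=1 g=0
t0.Δ2 e=0 b=1 a=1 c=1 f=0 d=0 clk=1 g=0
t0.Δ3 e=0 b=1 a=1 c=1 f=0 d=1 clk=1 g=1
t0.Δ4 e=1 b=0 a=1 c=1 f=0 d=1 clk=1 g=1
t0.Δ5 e=1 b=0 a=1 c=1 f=0 d=1 clk=1 g=0
t0.Δ6 e=0 b=0 a=1 c=1 f=0 d=1 clk=1 g=0
t1.Δ0 e=0 b=0 a=1 c=1 f=0 d=1 clk=1 g=0
t1.Δ1 e=0 b=0 a=1 c=1 f=0 d=1 clk=0 g=0
t2.Δ0 e=0 b=0 a=1 c=1 f=0 d=1 clk=0 g=0
t2.Δ1 e=0 b=0 a=1 c=1 f=0 d=1 clk=1 g=0
t2.Δ2 e=0 b=0 a=1 c=1 f=1 d=1 clk=1 g=0
t2.Δ3 e=0 b=0 a=1 c=1 f=1 d=0 clk=1 g=1
t2.Δ4 e=0 b=1 a=1 c=1 f=1 d=0 clk=1 g=1
t2.Δ5 e=0 b=1 a=1 c=1 f=1 d=0 clk=1 g=0
t3.Δ0 e=0 b=1 a=1 c=1 f=1 d=0 clk=1 g=0
t3.Δ1 e=0 b=1 a=1 c=1 f=1 d=0 clk=0 g=0
t4.Δ0 e=0 b=1 a=1 c=1 f=1 d=0 clk=0 g=0
t4.Δ1 e=0 b=1 a=1 c=1 f=1 d=0 clk=1 g=0
t4.Δ2 e=0 b=1 a=1 c=1 f=0 d=0 clk=1 g=0
t4.Δ3 e=0 b=1 a=1 c=1 f=0 d=1 clk=1 g=1
t4.Δ4 e=1 b=0 a=1 c=1 f=0 d=1 clk=1 g=1
t4.Δ5 e=1 b=0 a=1 c=1 f=0 d=1 clk=1 g=0
t4.Δ6 e=0 b=0 a=1 c=1 f=0 d=1 clk=1 g=0
t5.Δ0 e=0 b=0 a=1 c=1 f=0 d=1 clk=1 g=0
t5.Δ1 e=0 b=0 a=1 c=1 f=0 d=1 clk=0 g=0
t6.Δ0 e=0 b=0 a=1 c=1 f=0 d=1 clk=0 g=0
t6.Δ1 e=0 b=0 a=1 c=1 f=0 d=1 clk=1 g=0
t6.Δ2 e=0 b=0 a=1 c=1 f=1 d=1 clk=1 g=0
t6.Δ3 e=0 b=0 a=1 c=1 f=1 d=0 clk=1 g=1
t6.Δ4 e=0 b=1 a=1 c=1 f=1 d=0 clk=1 g=1
t6.Δ5 e=0 b=1 a=1 c=1 f=1 d=0 clk=1 g=0

1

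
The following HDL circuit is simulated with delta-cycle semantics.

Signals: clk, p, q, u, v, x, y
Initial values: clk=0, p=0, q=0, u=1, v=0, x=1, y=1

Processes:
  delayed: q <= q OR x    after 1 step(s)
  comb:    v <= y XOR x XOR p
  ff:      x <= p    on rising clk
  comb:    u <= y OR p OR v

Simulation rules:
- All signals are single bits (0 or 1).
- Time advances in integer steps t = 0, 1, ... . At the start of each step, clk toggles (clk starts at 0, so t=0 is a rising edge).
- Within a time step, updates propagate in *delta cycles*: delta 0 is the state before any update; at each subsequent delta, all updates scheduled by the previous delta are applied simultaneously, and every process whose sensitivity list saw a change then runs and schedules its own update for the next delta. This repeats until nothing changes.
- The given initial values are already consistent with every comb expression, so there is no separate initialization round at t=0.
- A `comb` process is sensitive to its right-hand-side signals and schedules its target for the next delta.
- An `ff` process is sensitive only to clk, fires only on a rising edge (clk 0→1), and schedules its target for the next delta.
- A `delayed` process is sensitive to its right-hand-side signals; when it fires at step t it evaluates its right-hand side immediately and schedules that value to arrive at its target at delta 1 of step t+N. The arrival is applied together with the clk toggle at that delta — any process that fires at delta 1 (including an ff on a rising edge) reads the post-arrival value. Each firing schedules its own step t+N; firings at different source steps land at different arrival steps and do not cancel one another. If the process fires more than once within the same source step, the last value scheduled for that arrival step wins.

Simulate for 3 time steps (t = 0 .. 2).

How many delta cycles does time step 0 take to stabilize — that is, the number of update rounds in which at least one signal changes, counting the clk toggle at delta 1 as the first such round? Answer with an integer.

t=0 Δ0: clk=0 u=1 q=0 x=1 v=0 p=0 y=1
  Δ1: clk:0→1
  Δ2: x:1→0
  Δ3: v:0→1
  (3Δ to stable)
t=1 Δ0: clk=1 u=1 q=0 x=0 v=1 p=0 y=1
  Δ1: clk:1→0
  (1Δ to stable)
t=2 Δ0: clk=0 u=1 q=0 x=0 v=1 p=0 y=1
  Δ1: clk:0→1
  (1Δ to stable)

3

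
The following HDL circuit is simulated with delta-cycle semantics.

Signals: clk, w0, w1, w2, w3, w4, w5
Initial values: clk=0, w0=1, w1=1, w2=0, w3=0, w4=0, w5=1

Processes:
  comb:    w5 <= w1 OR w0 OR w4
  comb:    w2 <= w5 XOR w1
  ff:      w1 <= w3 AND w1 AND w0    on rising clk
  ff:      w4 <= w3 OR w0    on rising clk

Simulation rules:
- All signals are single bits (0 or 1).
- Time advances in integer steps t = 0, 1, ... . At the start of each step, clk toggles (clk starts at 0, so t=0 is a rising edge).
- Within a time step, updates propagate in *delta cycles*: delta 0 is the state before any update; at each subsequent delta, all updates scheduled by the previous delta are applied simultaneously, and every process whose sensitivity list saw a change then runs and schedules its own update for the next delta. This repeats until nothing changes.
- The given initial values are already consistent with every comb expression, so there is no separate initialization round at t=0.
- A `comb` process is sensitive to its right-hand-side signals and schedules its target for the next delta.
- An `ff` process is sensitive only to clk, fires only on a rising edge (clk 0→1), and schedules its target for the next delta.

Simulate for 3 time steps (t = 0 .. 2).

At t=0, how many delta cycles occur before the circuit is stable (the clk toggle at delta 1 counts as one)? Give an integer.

3

[bits: w3,clk,w4,w1,w0,w5,w2]
t=0: Δ0=0001110 Δ1=0101110 Δ2=0110110 Δ3=0110111 | 3Δ
t=1: Δ0=0110111 Δ1=0010111 | 1Δ
t=2: Δ0=0010111 Δ1=0110111 | 1Δ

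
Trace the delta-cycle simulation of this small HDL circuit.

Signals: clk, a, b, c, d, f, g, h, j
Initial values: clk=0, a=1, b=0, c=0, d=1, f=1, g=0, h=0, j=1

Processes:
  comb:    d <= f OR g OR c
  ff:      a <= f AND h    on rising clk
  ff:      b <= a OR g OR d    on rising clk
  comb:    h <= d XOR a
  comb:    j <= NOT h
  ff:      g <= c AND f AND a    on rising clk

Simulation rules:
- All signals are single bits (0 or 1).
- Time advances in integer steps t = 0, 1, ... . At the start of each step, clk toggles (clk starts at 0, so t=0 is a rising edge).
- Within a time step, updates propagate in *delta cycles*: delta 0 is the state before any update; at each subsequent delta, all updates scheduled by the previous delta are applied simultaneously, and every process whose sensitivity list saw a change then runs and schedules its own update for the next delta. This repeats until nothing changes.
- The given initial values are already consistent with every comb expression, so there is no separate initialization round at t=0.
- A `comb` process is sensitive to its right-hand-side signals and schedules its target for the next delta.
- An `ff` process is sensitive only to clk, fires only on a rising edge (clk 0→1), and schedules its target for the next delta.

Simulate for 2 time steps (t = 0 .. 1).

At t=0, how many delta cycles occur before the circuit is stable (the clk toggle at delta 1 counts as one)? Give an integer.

4

[bits: j,f,c,h,g,b,a,clk,d]
t=0: Δ0=110000101 Δ1=110000111 Δ2=110001011 Δ3=110101011 Δ4=010101011 | 4Δ
t=1: Δ0=010101011 Δ1=010101001 | 1Δ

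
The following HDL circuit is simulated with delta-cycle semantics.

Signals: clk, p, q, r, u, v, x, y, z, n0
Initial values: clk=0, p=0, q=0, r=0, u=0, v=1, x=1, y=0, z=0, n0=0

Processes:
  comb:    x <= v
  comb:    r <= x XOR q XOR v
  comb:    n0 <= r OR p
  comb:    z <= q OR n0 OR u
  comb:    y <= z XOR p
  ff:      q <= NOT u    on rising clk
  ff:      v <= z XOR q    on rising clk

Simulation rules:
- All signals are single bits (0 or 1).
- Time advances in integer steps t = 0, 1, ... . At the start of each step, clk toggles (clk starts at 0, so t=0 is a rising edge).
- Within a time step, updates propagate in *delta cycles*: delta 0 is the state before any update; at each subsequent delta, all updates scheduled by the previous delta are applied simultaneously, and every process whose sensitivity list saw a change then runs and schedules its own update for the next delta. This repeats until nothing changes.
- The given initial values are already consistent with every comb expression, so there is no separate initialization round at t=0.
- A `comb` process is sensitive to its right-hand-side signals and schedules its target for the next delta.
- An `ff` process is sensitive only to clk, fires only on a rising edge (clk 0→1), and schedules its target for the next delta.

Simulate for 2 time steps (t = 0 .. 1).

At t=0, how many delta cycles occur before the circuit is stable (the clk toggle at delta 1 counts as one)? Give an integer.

t0.Δ0 u=0 clk=0 z=0 v=1 x=1 p=0 q=0 r=0 y=0 n0=0
t0.Δ1 u=0 clk=1 z=0 v=1 x=1 p=0 q=0 r=0 y=0 n0=0
t0.Δ2 u=0 clk=1 z=0 v=0 x=1 p=0 q=1 r=0 y=0 n0=0
t0.Δ3 u=0 clk=1 z=1 v=0 x=0 p=0 q=1 r=0 y=0 n0=0
t0.Δ4 u=0 clk=1 z=1 v=0 x=0 p=0 q=1 r=1 y=1 n0=0
t0.Δ5 u=0 clk=1 z=1 v=0 x=0 p=0 q=1 r=1 y=1 n0=1
t1.Δ0 u=0 clk=1 z=1 v=0 x=0 p=0 q=1 r=1 y=1 n0=1
t1.Δ1 u=0 clk=0 z=1 v=0 x=0 p=0 q=1 r=1 y=1 n0=1

5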